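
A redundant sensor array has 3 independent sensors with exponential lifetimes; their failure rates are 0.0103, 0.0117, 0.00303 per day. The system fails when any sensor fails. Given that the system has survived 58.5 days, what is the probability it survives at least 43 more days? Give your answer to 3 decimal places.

0.341

Time to first failure ~ Exp(Σλ) with Σλ = 0.02503.
By memorylessness, P(T > 58.5+43 | T > 58.5) = P(T > 43) = e^(−0.02503·43) ≈ 0.341.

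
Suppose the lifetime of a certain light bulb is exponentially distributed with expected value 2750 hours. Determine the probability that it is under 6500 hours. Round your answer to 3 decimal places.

The rate is λ = 1/2750 = 0.000363636 per hour.
P(X ≤ 6500) = 1 − e^(−λ·6500) = 1 − e^(−2.3636) ≈ 0.906.

0.906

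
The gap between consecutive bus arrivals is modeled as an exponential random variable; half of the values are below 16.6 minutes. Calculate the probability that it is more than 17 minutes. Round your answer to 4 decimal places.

0.4917

For an exponential, median = ln(2)/λ, so λ = ln 2 / 16.6 = 0.0417559 per minute.
P(X > 17) = e^(−λ·17) = e^(−0.70985) ≈ 0.4917.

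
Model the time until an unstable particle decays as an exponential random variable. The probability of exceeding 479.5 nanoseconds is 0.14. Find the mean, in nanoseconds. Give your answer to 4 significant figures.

e^(−λ·479.5) = 0.14 ⇒ λ = −ln(0.14)/479.5 = 0.00410034.
Mean = 1/λ = 243.882 nanoseconds.

243.9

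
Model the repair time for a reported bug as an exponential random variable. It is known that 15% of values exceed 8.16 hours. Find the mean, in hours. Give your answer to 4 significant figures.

e^(−λ·8.16) = 0.15 ⇒ λ = −ln(0.15)/8.16 = 0.23249.
Mean = 1/λ = 4.30126 hours.

4.301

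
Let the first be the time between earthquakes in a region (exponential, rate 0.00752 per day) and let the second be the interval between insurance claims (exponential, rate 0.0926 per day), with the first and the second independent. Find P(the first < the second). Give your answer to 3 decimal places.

0.075

λ_1 = 0.00752, λ_2 = 0.0926.
For independent exponentials, P(the first < the second) = λ_1/(λ_1+λ_2) = 0.00752/0.10012 ≈ 0.075.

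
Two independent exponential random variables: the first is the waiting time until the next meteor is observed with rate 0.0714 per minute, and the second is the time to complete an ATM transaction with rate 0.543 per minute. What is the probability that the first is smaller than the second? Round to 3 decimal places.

λ_1 = 0.0714, λ_2 = 0.543.
For independent exponentials, P(the first < the second) = λ_1/(λ_1+λ_2) = 0.0714/0.6144 ≈ 0.116.

0.116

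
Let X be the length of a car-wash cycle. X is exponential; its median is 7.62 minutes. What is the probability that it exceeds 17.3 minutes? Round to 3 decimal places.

0.207

For an exponential, median = ln(2)/λ, so λ = ln 2 / 7.62 = 0.0909642 per minute.
P(X > 17.3) = e^(−λ·17.3) = e^(−1.5737) ≈ 0.207.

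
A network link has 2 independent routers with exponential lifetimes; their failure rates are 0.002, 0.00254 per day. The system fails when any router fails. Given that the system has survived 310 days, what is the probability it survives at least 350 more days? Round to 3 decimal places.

0.204

Time to first failure ~ Exp(Σλ) with Σλ = 0.00454.
By memorylessness, P(T > 310+350 | T > 310) = P(T > 350) = e^(−0.00454·350) ≈ 0.204.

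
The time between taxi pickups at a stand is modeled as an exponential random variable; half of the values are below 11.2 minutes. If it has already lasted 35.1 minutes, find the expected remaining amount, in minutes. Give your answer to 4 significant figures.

16.16

For an exponential, median = ln(2)/λ, so λ = ln 2 / 11.2 = 0.0618881 per minute.
By memorylessness, the remaining amount past any threshold is again Exp(λ) with mean 1/λ = 16.1582 minutes.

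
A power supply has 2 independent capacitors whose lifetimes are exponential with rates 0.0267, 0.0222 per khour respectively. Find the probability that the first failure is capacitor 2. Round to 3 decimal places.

The time to first failure is exponential with rate Σλ = 0.0267 + 0.0222 = 0.0489.
P(capacitor 2 first) = λ_2/Σλ = 0.0222/0.0489 ≈ 0.454.

0.454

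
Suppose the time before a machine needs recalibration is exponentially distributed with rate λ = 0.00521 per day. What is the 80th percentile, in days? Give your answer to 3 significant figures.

Set 1 − e^(−λt) = 0.8, so t = −ln(0.2)/λ = 1.6094/0.00521 ≈ 308.913 days.

309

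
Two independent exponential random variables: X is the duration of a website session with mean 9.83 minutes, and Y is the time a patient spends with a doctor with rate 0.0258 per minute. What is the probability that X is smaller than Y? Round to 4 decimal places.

0.7977

λ_1 = 1/9.83 = 0.101729, λ_2 = 0.0258.
For independent exponentials, P(X < Y) = λ_1/(λ_1+λ_2) = 0.101729/0.127529 ≈ 0.7977.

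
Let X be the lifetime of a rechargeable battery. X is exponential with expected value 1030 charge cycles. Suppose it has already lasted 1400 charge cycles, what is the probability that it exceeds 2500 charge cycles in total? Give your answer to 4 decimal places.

The rate is λ = 1/1030 = 0.000970874 per charge cycle.
The exponential is memoryless, so the remaining time is again Exp(λ): the condition X > 1400 is irrelevant.
P(X > 1100) = e^(−1.068) ≈ 0.3437.

0.3437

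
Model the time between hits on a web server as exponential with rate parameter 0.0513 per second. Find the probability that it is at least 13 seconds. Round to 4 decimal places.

P(X > 13) = e^(−λ·13) = e^(−0.6669) ≈ 0.5133.

0.5133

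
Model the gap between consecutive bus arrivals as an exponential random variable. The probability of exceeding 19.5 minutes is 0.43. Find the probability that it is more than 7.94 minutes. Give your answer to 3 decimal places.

0.709

e^(−λ·19.5) = 0.43 ⇒ λ = −ln(0.43)/19.5 = 0.0432805.
P(X > 7.94) = e^(−0.0432805·7.94) = e^(−0.34365) ≈ 0.709.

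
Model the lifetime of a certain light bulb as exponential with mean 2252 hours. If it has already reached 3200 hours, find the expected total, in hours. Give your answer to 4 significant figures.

The rate is λ = 1/2252 = 0.00044405 per hour.
By memorylessness, E[X | X > 3200] = 3200 + 1/λ = 3200 + 2252 = 5452 hours.

5452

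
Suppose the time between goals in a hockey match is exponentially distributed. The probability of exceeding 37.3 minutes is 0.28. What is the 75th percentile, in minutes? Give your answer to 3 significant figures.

40.6

e^(−λ·37.3) = 0.28 ⇒ λ = −ln(0.28)/37.3 = 0.0341278.
75th percentile: 1 − e^(−λt) = 0.75, t = −ln(0.25)/λ = 40.6207 minutes.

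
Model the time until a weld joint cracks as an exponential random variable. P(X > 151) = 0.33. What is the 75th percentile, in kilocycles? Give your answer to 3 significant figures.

189

e^(−λ·151) = 0.33 ⇒ λ = −ln(0.33)/151 = 0.00734214.
75th percentile: 1 − e^(−λt) = 0.75, t = −ln(0.25)/λ = 188.813 kilocycles.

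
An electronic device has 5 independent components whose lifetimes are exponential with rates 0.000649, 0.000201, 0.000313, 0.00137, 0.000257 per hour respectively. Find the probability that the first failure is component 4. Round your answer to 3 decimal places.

0.491

The time to first failure is exponential with rate Σλ = 0.000649 + 0.000201 + 0.000313 + 0.00137 + 0.000257 = 0.00279.
P(component 4 first) = λ_4/Σλ = 0.00137/0.00279 ≈ 0.491.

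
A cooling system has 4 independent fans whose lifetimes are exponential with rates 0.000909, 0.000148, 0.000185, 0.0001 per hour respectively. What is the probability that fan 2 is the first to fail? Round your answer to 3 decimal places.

The time to first failure is exponential with rate Σλ = 0.000909 + 0.000148 + 0.000185 + 0.0001 = 0.001342.
P(fan 2 first) = λ_2/Σλ = 0.000148/0.001342 ≈ 0.110.

0.110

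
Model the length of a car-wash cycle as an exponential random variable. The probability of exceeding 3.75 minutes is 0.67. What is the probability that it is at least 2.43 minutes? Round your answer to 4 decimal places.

0.7714

e^(−λ·3.75) = 0.67 ⇒ λ = −ln(0.67)/3.75 = 0.106794.
P(X > 2.43) = e^(−0.106794·2.43) = e^(−0.25951) ≈ 0.7714.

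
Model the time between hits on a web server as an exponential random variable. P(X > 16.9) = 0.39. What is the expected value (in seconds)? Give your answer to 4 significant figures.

17.95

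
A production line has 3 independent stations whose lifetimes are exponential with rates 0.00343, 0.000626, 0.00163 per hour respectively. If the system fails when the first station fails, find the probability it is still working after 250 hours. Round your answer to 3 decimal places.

0.241

The time to first failure is exponential with rate Σλ = 0.00343 + 0.000626 + 0.00163 = 0.005686.
P(min > 250) = e^(−0.005686·250) = e^(−1.4215) ≈ 0.241.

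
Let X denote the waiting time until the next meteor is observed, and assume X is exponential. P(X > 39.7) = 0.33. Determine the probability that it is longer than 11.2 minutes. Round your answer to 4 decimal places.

0.7314

e^(−λ·39.7) = 0.33 ⇒ λ = −ln(0.33)/39.7 = 0.027926.
P(X > 11.2) = e^(−0.027926·11.2) = e^(−0.31277) ≈ 0.7314.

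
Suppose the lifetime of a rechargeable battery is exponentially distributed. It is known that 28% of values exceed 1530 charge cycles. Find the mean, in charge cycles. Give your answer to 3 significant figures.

1200

e^(−λ·1530) = 0.28 ⇒ λ = −ln(0.28)/1530 = 0.000832004.
Mean = 1/λ = 1201.92 charge cycles.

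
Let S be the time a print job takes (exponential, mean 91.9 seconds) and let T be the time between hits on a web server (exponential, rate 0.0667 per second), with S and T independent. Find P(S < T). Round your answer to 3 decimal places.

λ_1 = 1/91.9 = 0.0108814, λ_2 = 0.0667.
For independent exponentials, P(S < T) = λ_1/(λ_1+λ_2) = 0.0108814/0.0775814 ≈ 0.140.

0.140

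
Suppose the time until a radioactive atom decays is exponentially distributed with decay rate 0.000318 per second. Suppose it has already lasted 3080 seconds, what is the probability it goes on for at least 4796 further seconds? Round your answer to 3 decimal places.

0.218

P(X > s+t | X > s) = e^(−λ(s+t))/e^(−λs) = e^(−λt), independent of s = 3080.
P(X > 4796) = e^(−1.5251) ≈ 0.218.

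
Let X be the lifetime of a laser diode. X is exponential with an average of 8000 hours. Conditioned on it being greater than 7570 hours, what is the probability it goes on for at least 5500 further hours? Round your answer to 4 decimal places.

0.5028

The rate is λ = 1/8000 = 0.000125 per hour.
By the memoryless property, P(X > 7570+5500 | X > 7570) = P(X > 5500).
P(X > 5500) = e^(−0.6875) ≈ 0.5028.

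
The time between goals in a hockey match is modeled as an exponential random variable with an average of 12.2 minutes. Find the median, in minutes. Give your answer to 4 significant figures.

8.456

The rate is λ = 1/12.2 = 0.0819672 per minute.
Set 1 − e^(−λt) = 0.5, so t = −ln(0.5)/λ = 0.69315/0.0819672 ≈ 8.4564 minutes.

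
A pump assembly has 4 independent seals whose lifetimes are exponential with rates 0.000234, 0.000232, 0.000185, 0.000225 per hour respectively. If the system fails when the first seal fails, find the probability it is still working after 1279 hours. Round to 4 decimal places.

The time to first failure is exponential with rate Σλ = 0.000234 + 0.000232 + 0.000185 + 0.000225 = 0.000876.
P(min > 1279) = e^(−0.000876·1279) = e^(−1.1204) ≈ 0.3261.

0.3261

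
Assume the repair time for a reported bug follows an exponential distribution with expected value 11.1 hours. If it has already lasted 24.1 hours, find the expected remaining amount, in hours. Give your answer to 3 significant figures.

11.1

The rate is λ = 1/11.1 = 0.0900901 per hour.
By memorylessness, the remaining amount past any threshold is again Exp(λ) with mean 1/λ = 11.1 hours.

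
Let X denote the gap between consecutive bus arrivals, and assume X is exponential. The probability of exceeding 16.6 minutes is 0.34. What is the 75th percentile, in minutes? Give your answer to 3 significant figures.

21.3

e^(−λ·16.6) = 0.34 ⇒ λ = −ln(0.34)/16.6 = 0.0649885.
75th percentile: 1 − e^(−λt) = 0.75, t = −ln(0.25)/λ = 21.3314 minutes.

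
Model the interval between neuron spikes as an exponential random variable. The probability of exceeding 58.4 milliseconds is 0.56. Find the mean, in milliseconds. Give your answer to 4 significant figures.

100.7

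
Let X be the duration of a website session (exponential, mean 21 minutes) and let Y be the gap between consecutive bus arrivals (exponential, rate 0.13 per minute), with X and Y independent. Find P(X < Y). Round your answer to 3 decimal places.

λ_1 = 1/21 = 0.047619, λ_2 = 0.13.
For independent exponentials, P(X < Y) = λ_1/(λ_1+λ_2) = 0.047619/0.177619 ≈ 0.268.

0.268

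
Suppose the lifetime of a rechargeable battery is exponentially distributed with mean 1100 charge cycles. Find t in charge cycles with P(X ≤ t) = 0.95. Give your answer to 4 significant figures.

3295

The rate is λ = 1/1100 = 0.000909091 per charge cycle.
Set 1 − e^(−λt) = 0.95, so t = −ln(0.05)/λ = 2.9957/0.000909091 ≈ 3295.31 charge cycles.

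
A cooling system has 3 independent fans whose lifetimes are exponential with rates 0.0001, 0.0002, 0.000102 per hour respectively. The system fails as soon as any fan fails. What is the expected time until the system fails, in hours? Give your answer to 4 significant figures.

The time to first failure is exponential with rate Σλ = 0.0001 + 0.0002 + 0.000102 = 0.000402.
E[min] = 1/Σλ = 1/0.000402 = 2487.56 hours.

2488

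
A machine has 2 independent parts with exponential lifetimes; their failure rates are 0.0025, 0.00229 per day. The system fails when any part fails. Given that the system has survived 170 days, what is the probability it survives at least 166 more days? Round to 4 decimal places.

0.4515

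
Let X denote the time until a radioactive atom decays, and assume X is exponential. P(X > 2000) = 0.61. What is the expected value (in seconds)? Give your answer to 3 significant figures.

e^(−λ·2000) = 0.61 ⇒ λ = −ln(0.61)/2000 = 0.000247148.
Mean = 1/λ = 4046.16 seconds.

4050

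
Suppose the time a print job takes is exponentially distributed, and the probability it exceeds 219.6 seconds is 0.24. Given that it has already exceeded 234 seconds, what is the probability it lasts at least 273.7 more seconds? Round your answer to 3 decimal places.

From e^(−λ·219.6) = 0.24, λ = −ln(0.24)/219.6 = 0.00649871.
Memoryless: P(X > 234+273.7 | X > 234) = P(X > 273.7) = e^(−0.00649871·273.7) ≈ 0.169.

0.169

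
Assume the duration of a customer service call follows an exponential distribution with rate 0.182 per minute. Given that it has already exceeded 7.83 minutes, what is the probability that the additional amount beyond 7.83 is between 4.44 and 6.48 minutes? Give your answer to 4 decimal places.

0.1382

Memoryless: the residual past 7.83 is again Exp(λ).
P(4.44 < residual < 6.48) = e^(−λ·4.44) − e^(−λ·6.48) = 0.44571 − 0.30748 ≈ 0.1382.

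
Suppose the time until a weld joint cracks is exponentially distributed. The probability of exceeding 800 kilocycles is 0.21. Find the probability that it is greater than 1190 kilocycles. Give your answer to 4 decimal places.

e^(−λ·800) = 0.21 ⇒ λ = −ln(0.21)/800 = 0.00195081.
P(X > 1190) = e^(−0.00195081·1190) = e^(−2.3215) ≈ 0.0981.

0.0981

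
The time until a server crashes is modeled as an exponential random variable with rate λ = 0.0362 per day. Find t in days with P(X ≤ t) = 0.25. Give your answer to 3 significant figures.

7.95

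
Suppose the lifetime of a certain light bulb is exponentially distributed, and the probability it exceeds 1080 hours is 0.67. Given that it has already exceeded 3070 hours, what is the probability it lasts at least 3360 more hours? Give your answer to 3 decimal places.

0.288

From e^(−λ·1080) = 0.67, λ = −ln(0.67)/1080 = 0.000370813.
Memoryless: P(X > 3070+3360 | X > 3070) = P(X > 3360) = e^(−0.000370813·3360) ≈ 0.288.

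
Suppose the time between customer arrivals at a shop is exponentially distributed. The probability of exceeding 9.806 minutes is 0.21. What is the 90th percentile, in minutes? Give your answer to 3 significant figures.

14.5

e^(−λ·9.806) = 0.21 ⇒ λ = −ln(0.21)/9.806 = 0.159152.
90th percentile: 1 − e^(−λt) = 0.9, t = −ln(0.1)/λ = 14.4678 minutes.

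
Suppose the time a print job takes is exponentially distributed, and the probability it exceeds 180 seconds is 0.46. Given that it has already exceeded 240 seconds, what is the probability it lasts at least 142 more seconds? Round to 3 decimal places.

From e^(−λ·180) = 0.46, λ = −ln(0.46)/180 = 0.00431405.
Memoryless: P(X > 240+142 | X > 240) = P(X > 142) = e^(−0.00431405·142) ≈ 0.542.

0.542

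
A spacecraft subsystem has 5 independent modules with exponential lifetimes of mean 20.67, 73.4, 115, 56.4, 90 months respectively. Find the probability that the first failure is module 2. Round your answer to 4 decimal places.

Rates: λ_i = 1/mean_i → 0.0483793, 0.013624, 0.00869565, 0.0177305, 0.0111111; Σλ = 0.0995405.
P(module 2 first) = λ_2/Σλ = 0.013624/0.0995405 ≈ 0.1369.

0.1369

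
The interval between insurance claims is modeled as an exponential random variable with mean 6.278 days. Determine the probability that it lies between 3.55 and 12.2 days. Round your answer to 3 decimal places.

The rate is λ = 1/6.278 = 0.159286 per day.
P(3.55 < X < 12.2) = e^(−λ·3.55) − e^(−λ·12.2) = 0.56809 − 0.14323 ≈ 0.425.

0.425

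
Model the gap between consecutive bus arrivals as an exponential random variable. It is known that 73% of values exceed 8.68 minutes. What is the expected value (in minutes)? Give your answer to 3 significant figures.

e^(−λ·8.68) = 0.73 ⇒ λ = −ln(0.73)/8.68 = 0.036257.
Mean = 1/λ = 27.5809 minutes.

27.6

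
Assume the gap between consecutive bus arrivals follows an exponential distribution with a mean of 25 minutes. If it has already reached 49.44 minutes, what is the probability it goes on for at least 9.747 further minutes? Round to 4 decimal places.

The rate is λ = 1/25 = 0.04 per minute.
P(X > s+t | X > s) = e^(−λ(s+t))/e^(−λs) = e^(−λt), independent of s = 49.44.
P(X > 9.747) = e^(−0.38988) ≈ 0.6771.

0.6771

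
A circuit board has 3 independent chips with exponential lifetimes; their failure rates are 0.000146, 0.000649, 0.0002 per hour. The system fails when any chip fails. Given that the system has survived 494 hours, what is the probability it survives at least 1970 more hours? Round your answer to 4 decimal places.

0.1408

Time to first failure ~ Exp(Σλ) with Σλ = 0.000995.
By memorylessness, P(T > 494+1970 | T > 494) = P(T > 1970) = e^(−0.000995·1970) ≈ 0.1408.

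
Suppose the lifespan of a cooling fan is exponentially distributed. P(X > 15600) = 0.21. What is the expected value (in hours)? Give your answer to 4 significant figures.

9996

e^(−λ·15600) = 0.21 ⇒ λ = −ln(0.21)/15600 = 0.000100042.
Mean = 1/λ = 9995.85 hours.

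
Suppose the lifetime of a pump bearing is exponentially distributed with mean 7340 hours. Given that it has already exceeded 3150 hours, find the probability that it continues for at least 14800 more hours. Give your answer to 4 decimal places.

0.1331

The rate is λ = 1/7340 = 0.00013624 per hour.
By the memoryless property, P(X > 3150+14800 | X > 3150) = P(X > 14800).
P(X > 14800) = e^(−2.0163) ≈ 0.1331.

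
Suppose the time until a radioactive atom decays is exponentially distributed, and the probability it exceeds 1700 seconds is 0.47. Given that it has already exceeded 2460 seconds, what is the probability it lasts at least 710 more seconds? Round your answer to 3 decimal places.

0.730

From e^(−λ·1700) = 0.47, λ = −ln(0.47)/1700 = 0.000444131.
Memoryless: P(X > 2460+710 | X > 2460) = P(X > 710) = e^(−0.000444131·710) ≈ 0.730.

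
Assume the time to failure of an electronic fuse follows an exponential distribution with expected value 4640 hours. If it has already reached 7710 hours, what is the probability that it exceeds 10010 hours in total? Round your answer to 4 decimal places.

0.6092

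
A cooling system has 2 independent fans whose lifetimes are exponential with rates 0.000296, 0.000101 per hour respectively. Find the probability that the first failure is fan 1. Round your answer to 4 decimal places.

The time to first failure is exponential with rate Σλ = 0.000296 + 0.000101 = 0.000397.
P(fan 1 first) = λ_1/Σλ = 0.000296/0.000397 ≈ 0.7456.

0.7456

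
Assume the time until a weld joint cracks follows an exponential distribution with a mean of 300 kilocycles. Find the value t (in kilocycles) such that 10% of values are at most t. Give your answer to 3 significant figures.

The rate is λ = 1/300 = 0.00333333 per kilocycle.
Set 1 − e^(−λt) = 0.1, so t = −ln(0.9)/λ = 0.10536/0.00333333 ≈ 31.6082 kilocycles.

31.6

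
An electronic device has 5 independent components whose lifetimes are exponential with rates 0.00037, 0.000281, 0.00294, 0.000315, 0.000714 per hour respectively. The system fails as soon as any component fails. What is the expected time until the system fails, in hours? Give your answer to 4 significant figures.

The time to first failure is exponential with rate Σλ = 0.00037 + 0.000281 + 0.00294 + 0.000315 + 0.000714 = 0.00462.
E[min] = 1/Σλ = 1/0.00462 = 216.45 hours.

216.5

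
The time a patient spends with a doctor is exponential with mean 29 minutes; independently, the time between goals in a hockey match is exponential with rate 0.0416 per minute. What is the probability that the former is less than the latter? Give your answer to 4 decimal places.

0.4532

λ_1 = 1/29 = 0.0344828, λ_2 = 0.0416.
For independent exponentials, P(the former < the latter) = λ_1/(λ_1+λ_2) = 0.0344828/0.0760828 ≈ 0.4532.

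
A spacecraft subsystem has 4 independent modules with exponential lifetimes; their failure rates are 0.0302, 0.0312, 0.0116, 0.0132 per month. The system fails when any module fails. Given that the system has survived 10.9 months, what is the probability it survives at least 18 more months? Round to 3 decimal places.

0.212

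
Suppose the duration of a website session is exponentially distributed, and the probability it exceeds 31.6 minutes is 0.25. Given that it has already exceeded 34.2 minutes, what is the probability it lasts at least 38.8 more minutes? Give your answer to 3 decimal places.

0.182

From e^(−λ·31.6) = 0.25, λ = −ln(0.25)/31.6 = 0.0438701.
Memoryless: P(X > 34.2+38.8 | X > 34.2) = P(X > 38.8) = e^(−0.0438701·38.8) ≈ 0.182.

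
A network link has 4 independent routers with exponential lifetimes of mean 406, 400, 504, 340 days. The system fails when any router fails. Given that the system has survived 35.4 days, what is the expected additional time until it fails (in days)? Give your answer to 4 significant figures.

First-failure rate Σλ = 1/406 + 1/400 + 1/504 + 1/340 = 0.00988836.
By memorylessness the expected residual is 1/Σλ = 101.129 days, regardless of the 35.4 already elapsed.

101.1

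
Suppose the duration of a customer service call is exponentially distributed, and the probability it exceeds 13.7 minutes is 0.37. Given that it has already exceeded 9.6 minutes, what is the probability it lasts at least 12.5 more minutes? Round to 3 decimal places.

From e^(−λ·13.7) = 0.37, λ = −ln(0.37)/13.7 = 0.0725732.
Memoryless: P(X > 9.6+12.5 | X > 9.6) = P(X > 12.5) = e^(−0.0725732·12.5) ≈ 0.404.

0.404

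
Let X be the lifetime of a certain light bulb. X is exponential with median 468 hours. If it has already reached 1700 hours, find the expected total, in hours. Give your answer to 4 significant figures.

2375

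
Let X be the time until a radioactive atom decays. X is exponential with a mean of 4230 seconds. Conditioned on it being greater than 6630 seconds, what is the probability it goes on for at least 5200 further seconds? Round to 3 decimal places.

The rate is λ = 1/4230 = 0.000236407 per second.
The exponential is memoryless, so the remaining time is again Exp(λ): the condition X > 6630 is irrelevant.
P(X > 5200) = e^(−1.2293) ≈ 0.292.

0.292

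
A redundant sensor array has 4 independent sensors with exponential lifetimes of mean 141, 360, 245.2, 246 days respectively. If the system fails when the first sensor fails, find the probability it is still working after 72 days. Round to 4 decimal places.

The first failure time is exponential with rate Σλ_i = 1/141 + 1/360 + 1/245.2 + 1/246 = 0.0180133 per day.
P(min > 72) = e^(−0.0180133·72) = e^(−1.297) ≈ 0.2734.

0.2734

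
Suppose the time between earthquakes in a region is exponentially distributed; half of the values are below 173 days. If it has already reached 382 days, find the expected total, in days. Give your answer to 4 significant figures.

631.6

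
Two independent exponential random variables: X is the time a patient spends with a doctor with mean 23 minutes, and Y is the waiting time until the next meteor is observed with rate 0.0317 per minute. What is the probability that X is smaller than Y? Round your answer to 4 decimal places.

λ_1 = 1/23 = 0.0434783, λ_2 = 0.0317.
For independent exponentials, P(X < Y) = λ_1/(λ_1+λ_2) = 0.0434783/0.0751783 ≈ 0.5783.

0.5783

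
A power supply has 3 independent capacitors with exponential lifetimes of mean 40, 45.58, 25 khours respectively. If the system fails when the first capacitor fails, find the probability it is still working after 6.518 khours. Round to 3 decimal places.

0.567

The first failure time is exponential with rate Σλ_i = 1/40 + 1/45.58 + 1/25 = 0.0869394 per khour.
P(min > 6.518) = e^(−0.0869394·6.518) = e^(−0.56667) ≈ 0.567.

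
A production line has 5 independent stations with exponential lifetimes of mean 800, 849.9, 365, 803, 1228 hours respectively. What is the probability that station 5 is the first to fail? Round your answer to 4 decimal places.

0.1127

Rates: λ_i = 1/mean_i → 0.00125, 0.00117661, 0.00273973, 0.00124533, 0.000814332; Σλ = 0.007226.
P(station 5 first) = λ_5/Σλ = 0.000814332/0.007226 ≈ 0.1127.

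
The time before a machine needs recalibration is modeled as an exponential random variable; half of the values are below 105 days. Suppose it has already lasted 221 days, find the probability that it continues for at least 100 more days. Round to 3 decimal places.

0.517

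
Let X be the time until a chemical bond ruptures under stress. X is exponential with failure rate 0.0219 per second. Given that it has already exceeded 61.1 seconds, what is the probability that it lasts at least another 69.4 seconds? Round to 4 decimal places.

P(X > s+t | X > s) = e^(−λ(s+t))/e^(−λs) = e^(−λt), independent of s = 61.1.
P(X > 69.4) = e^(−1.5199) ≈ 0.2187.

0.2187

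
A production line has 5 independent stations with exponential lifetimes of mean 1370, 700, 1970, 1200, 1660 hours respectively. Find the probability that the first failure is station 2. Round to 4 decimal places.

0.3483

Rates: λ_i = 1/mean_i → 0.000729927, 0.00142857, 0.000507614, 0.000833333, 0.00060241; Σλ = 0.00410186.
P(station 2 first) = λ_2/Σλ = 0.00142857/0.00410186 ≈ 0.3483.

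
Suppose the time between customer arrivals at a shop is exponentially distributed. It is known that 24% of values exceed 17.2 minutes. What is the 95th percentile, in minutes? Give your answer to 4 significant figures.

36.11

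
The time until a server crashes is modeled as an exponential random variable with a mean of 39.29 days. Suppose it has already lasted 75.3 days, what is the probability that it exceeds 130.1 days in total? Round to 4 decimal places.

The rate is λ = 1/39.29 = 0.0254518 per day.
The exponential is memoryless, so the remaining time is again Exp(λ): the condition X > 75.3 is irrelevant.
P(X > 54.8) = e^(−1.3948) ≈ 0.2479.

0.2479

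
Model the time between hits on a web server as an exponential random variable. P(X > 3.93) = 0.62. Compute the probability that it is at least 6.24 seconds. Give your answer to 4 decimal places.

e^(−λ·3.93) = 0.62 ⇒ λ = −ln(0.62)/3.93 = 0.121638.
P(X > 6.24) = e^(−0.121638·6.24) = e^(−0.75902) ≈ 0.4681.

0.4681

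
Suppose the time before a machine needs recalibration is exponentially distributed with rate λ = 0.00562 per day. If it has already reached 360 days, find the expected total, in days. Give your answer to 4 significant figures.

537.9

By memorylessness, E[X | X > 360] = 360 + 1/λ = 360 + 177.936 = 537.936 days.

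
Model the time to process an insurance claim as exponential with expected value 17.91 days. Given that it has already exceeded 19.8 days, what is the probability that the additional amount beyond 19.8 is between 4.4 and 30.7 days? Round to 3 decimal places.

The rate is λ = 1/17.91 = 0.0558347 per day.
Memoryless: the residual past 19.8 is again Exp(λ).
P(4.4 < residual < 30.7) = e^(−λ·4.4) − e^(−λ·30.7) = 0.78218 − 0.18012 ≈ 0.602.

0.602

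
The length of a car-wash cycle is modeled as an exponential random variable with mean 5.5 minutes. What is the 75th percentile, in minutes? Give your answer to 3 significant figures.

7.62

The rate is λ = 1/5.5 = 0.181818 per minute.
Set 1 − e^(−λt) = 0.75, so t = −ln(0.25)/λ = 1.3863/0.181818 ≈ 7.62462 minutes.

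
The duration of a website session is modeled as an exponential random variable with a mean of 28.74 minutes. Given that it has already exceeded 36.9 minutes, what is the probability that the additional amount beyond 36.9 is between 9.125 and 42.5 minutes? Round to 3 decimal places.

The rate is λ = 1/28.74 = 0.0347947 per minute.
Memoryless: the residual past 36.9 is again Exp(λ).
P(9.125 < residual < 42.5) = e^(−λ·9.125) − e^(−λ·42.5) = 0.72797 − 0.22792 ≈ 0.500.

0.500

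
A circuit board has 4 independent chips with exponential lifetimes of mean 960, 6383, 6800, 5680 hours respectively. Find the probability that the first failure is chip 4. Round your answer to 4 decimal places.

Rates: λ_i = 1/mean_i → 0.00104167, 0.000156666, 0.000147059, 0.000176056; Σλ = 0.00152145.
P(chip 4 first) = λ_4/Σλ = 0.000176056/0.00152145 ≈ 0.1157.

0.1157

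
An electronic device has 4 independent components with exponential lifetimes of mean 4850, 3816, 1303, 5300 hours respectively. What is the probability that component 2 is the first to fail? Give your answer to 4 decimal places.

0.1840

Rates: λ_i = 1/mean_i → 0.000206186, 0.000262055, 0.00076746, 0.000188679; Σλ = 0.00142438.
P(component 2 first) = λ_2/Σλ = 0.000262055/0.00142438 ≈ 0.1840.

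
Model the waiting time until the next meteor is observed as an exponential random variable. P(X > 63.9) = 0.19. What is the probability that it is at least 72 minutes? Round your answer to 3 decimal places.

0.154

e^(−λ·63.9) = 0.19 ⇒ λ = −ln(0.19)/63.9 = 0.0259895.
P(X > 72) = e^(−0.0259895·72) = e^(−1.8712) ≈ 0.154.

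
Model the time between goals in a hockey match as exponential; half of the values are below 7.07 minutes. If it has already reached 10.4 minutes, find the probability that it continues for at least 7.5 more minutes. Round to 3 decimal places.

For an exponential, median = ln(2)/λ, so λ = ln 2 / 7.07 = 0.0980406 per minute.
P(X > s+t | X > s) = e^(−λ(s+t))/e^(−λs) = e^(−λt), independent of s = 10.4.
P(X > 7.5) = e^(−0.7353) ≈ 0.479.

0.479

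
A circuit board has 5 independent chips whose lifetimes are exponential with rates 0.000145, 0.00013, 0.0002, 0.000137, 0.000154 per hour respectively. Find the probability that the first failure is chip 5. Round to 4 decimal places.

0.2010

The time to first failure is exponential with rate Σλ = 0.000145 + 0.00013 + 0.0002 + 0.000137 + 0.000154 = 0.000766.
P(chip 5 first) = λ_5/Σλ = 0.000154/0.000766 ≈ 0.2010.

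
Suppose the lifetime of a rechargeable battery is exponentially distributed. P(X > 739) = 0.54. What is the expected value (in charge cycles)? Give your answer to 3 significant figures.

e^(−λ·739) = 0.54 ⇒ λ = −ln(0.54)/739 = 0.000833811.
Mean = 1/λ = 1199.31 charge cycles.

1200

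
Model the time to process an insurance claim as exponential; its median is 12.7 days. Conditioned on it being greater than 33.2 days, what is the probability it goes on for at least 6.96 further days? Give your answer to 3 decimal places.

0.684

For an exponential, median = ln(2)/λ, so λ = ln 2 / 12.7 = 0.0545785 per day.
The exponential is memoryless, so the remaining time is again Exp(λ): the condition X > 33.2 is irrelevant.
P(X > 6.96) = e^(−0.37987) ≈ 0.684.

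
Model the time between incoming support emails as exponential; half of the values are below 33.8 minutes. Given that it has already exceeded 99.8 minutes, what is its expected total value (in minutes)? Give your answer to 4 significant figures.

148.6

For an exponential, median = ln(2)/λ, so λ = ln 2 / 33.8 = 0.0205073 per minute.
By memorylessness, E[X | X > 99.8] = 99.8 + 1/λ = 99.8 + 48.7631 = 148.563 minutes.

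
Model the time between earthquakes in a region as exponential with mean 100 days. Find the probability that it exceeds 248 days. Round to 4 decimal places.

The rate is λ = 1/100 = 0.01 per day.
P(X > 248) = e^(−λ·248) = e^(−2.48) ≈ 0.0837.

0.0837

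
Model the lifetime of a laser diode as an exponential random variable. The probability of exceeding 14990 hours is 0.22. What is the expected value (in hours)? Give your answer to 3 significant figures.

9900

e^(−λ·14990) = 0.22 ⇒ λ = −ln(0.22)/14990 = 0.000101009.
Mean = 1/λ = 9900.09 hours.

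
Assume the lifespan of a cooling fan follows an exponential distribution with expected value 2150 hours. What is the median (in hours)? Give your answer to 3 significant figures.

1490

The rate is λ = 1/2150 = 0.000465116 per hour.
Set 1 − e^(−λt) = 0.5, so t = −ln(0.5)/λ = 0.69315/0.000465116 ≈ 1490.27 hours.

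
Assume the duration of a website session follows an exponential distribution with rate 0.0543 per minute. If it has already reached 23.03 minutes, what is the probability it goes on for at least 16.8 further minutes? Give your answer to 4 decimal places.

By the memoryless property, P(X > 23.03+16.8 | X > 23.03) = P(X > 16.8).
P(X > 16.8) = e^(−0.91224) ≈ 0.4016.

0.4016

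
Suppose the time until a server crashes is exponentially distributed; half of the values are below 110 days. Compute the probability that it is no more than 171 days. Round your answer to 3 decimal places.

For an exponential, median = ln(2)/λ, so λ = ln 2 / 110 = 0.00630134 per day.
P(X ≤ 171) = 1 − e^(−λ·171) = 1 − e^(−1.0775) ≈ 0.660.

0.660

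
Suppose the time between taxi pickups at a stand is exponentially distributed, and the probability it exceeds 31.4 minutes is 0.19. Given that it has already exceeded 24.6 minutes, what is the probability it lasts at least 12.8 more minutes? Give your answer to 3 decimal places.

0.508

From e^(−λ·31.4) = 0.19, λ = −ln(0.19)/31.4 = 0.0528895.
Memoryless: P(X > 24.6+12.8 | X > 24.6) = P(X > 12.8) = e^(−0.0528895·12.8) ≈ 0.508.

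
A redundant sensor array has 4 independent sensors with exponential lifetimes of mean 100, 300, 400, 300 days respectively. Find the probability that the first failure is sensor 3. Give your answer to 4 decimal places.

Rates: λ_i = 1/mean_i → 0.01, 0.00333333, 0.0025, 0.00333333; Σλ = 0.0191667.
P(sensor 3 first) = λ_3/Σλ = 0.0025/0.0191667 ≈ 0.1304.

0.1304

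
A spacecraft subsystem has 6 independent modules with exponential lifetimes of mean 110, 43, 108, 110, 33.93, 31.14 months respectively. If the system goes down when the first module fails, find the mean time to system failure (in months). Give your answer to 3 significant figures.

8.91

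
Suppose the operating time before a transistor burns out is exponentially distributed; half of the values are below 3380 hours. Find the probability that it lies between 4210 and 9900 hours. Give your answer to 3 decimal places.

For an exponential, median = ln(2)/λ, so λ = ln 2 / 3380 = 0.000205073 per hour.
P(4210 < X < 9900) = e^(−λ·4210) − e^(−λ·9900) = 0.42174 − 0.13131 ≈ 0.290.

0.290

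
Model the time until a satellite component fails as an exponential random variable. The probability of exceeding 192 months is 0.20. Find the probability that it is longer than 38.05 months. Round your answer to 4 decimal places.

e^(−λ·192) = 0.20 ⇒ λ = −ln(0.20)/192 = 0.00838249.
P(X > 38.05) = e^(−0.00838249·38.05) = e^(−0.31895) ≈ 0.7269.

0.7269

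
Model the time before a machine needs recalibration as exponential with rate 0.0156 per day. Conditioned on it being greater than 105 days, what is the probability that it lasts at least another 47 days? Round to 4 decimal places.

0.4804

By the memoryless property, P(X > 105+47 | X > 105) = P(X > 47).
P(X > 47) = e^(−0.7332) ≈ 0.4804.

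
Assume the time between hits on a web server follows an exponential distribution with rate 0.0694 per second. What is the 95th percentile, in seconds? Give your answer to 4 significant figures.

43.17

Set 1 − e^(−λt) = 0.95, so t = −ln(0.05)/λ = 2.9957/0.0694 ≈ 43.1662 seconds.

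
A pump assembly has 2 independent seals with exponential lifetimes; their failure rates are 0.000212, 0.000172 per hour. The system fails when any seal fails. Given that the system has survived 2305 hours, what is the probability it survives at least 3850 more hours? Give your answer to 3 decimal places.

Time to first failure ~ Exp(Σλ) with Σλ = 0.000384.
By memorylessness, P(T > 2305+3850 | T > 2305) = P(T > 3850) = e^(−0.000384·3850) ≈ 0.228.

0.228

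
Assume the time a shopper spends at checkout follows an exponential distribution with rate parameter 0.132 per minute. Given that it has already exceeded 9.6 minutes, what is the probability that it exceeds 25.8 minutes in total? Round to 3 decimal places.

P(X > s+t | X > s) = e^(−λ(s+t))/e^(−λs) = e^(−λt), independent of s = 9.6.
P(X > 16.2) = e^(−2.1384) ≈ 0.118.

0.118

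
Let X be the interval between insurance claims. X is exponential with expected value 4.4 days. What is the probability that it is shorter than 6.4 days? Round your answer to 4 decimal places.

The rate is λ = 1/4.4 = 0.227273 per day.
P(X ≤ 6.4) = 1 − e^(−λ·6.4) = 1 − e^(−1.4545) ≈ 0.7665.

0.7665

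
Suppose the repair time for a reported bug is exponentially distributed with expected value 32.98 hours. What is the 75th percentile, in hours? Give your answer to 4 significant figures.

The rate is λ = 1/32.98 = 0.0303214 per hour.
Set 1 − e^(−λt) = 0.75, so t = −ln(0.25)/λ = 1.3863/0.0303214 ≈ 45.72 hours.

45.72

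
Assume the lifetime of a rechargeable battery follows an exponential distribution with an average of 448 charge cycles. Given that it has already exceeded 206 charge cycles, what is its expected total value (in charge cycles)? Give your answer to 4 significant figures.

654.0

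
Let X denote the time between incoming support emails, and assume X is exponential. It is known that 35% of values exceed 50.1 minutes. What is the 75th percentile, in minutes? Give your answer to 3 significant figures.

66.2

e^(−λ·50.1) = 0.35 ⇒ λ = −ln(0.35)/50.1 = 0.0209545.
75th percentile: 1 − e^(−λt) = 0.75, t = −ln(0.25)/λ = 66.1573 minutes.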